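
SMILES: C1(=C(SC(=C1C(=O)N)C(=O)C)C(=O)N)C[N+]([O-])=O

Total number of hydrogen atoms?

9

Hydrogens are implicit in SMILES; fill each atom to its normal valence:
  4 × C (aromatic): no H
  4 × O: no H
  3 × C: no H
  2 × N: 2 H each → 4
  1 × C: 3 H
  1 × C: 2 H
  1 × N (charge +1): no H
  1 × O (charge -1): no H
  1 × S (aromatic): no H
  Total hydrogens = 9.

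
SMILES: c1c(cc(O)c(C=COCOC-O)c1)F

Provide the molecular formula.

Heavy atoms from the SMILES: 10 C, 1 F, 4 O.
Implicit hydrogens by atom environment:
  3 × C (aromatic): 1 H each → 3
  3 × C (aromatic): no H
  2 × C: 2 H each → 4
  2 × C: 1 H each → 2
  2 × O: 1 H each → 2
  2 × O: no H
  1 × F: no H
  Total hydrogens = 11.
Molecular formula: C10H11FO4

C10H11FO4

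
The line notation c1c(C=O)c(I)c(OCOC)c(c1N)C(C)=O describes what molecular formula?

Heavy atoms from the SMILES: 11 C, 1 I, 1 N, 4 O.
Implicit hydrogens by atom environment:
  5 × C (aromatic): no H
  4 × O: no H
  2 × C: 3 H each → 6
  1 × C: 2 H
  1 × C (aromatic): 1 H
  1 × C: 1 H
  1 × C: no H
  1 × I: no H
  1 × N: 2 H
  Total hydrogens = 12.
Molecular formula: C11H12INO4

C11H12INO4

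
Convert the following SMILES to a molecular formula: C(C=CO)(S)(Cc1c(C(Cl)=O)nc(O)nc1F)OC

C10H10ClFN2O4S

Heavy atoms from the SMILES: 10 C, 1 Cl, 1 F, 2 N, 4 O, 1 S.
Implicit hydrogens by atom environment:
  4 × C (aromatic): no H
  2 × C: 1 H each → 2
  2 × C: no H
  2 × N (aromatic): no H
  2 × O: 1 H each → 2
  2 × O: no H
  1 × C: 3 H
  1 × C: 2 H
  1 × Cl: no H
  1 × F: no H
  1 × S: 1 H
  Total hydrogens = 10.
Molecular formula: C10H10ClFN2O4S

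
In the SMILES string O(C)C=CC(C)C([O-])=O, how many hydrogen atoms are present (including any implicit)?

9

Hydrogens are implicit in SMILES; fill each atom to its normal valence:
  3 × C: 1 H each → 3
  2 × C: 3 H each → 6
  2 × O: no H
  1 × C: no H
  1 × O (charge -1): no H
  Total hydrogens = 9.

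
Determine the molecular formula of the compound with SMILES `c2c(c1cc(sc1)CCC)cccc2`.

C13H14S

Heavy atoms from the SMILES: 13 C, 1 S.
Implicit hydrogens by atom environment:
  7 × C (aromatic): 1 H each → 7
  3 × C (aromatic): no H
  2 × C: 2 H each → 4
  1 × C: 3 H
  1 × S (aromatic): no H
  Total hydrogens = 14.
Molecular formula: C13H14S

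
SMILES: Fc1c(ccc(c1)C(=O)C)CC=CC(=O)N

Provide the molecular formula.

Heavy atoms from the SMILES: 12 C, 1 F, 1 N, 2 O.
Implicit hydrogens by atom environment:
  3 × C (aromatic): 1 H each → 3
  3 × C (aromatic): no H
  2 × C: 1 H each → 2
  2 × C: no H
  2 × O: no H
  1 × C: 3 H
  1 × C: 2 H
  1 × F: no H
  1 × N: 2 H
  Total hydrogens = 12.
Molecular formula: C12H12FNO2

C12H12FNO2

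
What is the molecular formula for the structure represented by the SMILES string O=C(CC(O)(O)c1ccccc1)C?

C10H12O3

Heavy atoms from the SMILES: 10 C, 3 O.
Implicit hydrogens by atom environment:
  5 × C (aromatic): 1 H each → 5
  2 × C: no H
  2 × O: 1 H each → 2
  1 × C: 3 H
  1 × C: 2 H
  1 × C (aromatic): no H
  1 × O: no H
  Total hydrogens = 12.
Molecular formula: C10H12O3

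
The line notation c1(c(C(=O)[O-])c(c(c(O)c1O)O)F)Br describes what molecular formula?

Heavy atoms from the SMILES: 1 Br, 7 C, 1 F, 5 O.
Implicit hydrogens by atom environment:
  6 × C (aromatic): no H
  3 × O: 1 H each → 3
  1 × Br: no H
  1 × C: no H
  1 × F: no H
  1 × O: no H
  1 × O (charge -1): no H
  Total hydrogens = 3.
Net charge -1.
Molecular formula: C7H3BrFO5-

C7H3BrFO5-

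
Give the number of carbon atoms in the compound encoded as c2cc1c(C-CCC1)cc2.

10

The symbol for carbon appears 10 times in the SMILES. Lowercase c denotes aromatic carbon and counts toward C.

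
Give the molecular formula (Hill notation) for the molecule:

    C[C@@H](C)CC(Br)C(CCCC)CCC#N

Heavy atoms from the SMILES: 1 Br, 13 C, 1 N.
Implicit hydrogens by atom environment:
  6 × C: 2 H each → 12
  3 × C: 3 H each → 9
  3 × C: 1 H each → 3
  1 × Br: no H
  1 × C: no H
  1 × N: no H
  Total hydrogens = 24.
Molecular formula: C13H24BrN

C13H24BrN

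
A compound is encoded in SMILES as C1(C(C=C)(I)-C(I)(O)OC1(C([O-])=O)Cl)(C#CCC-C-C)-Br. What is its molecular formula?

Heavy atoms from the SMILES: 1 Br, 13 C, 1 Cl, 2 I, 4 O.
Implicit hydrogens by atom environment:
  7 × C: no H
  4 × C: 2 H each → 8
  2 × I: no H
  2 × O: no H
  1 × Br: no H
  1 × C: 3 H
  1 × C: 1 H
  1 × Cl: no H
  1 × O: 1 H
  1 × O (charge -1): no H
  Total hydrogens = 13.
Net charge -1.
Molecular formula: C13H13BrClI2O4-

C13H13BrClI2O4-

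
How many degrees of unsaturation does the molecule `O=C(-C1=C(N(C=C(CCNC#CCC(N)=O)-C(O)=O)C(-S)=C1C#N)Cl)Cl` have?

Molecular formula from the SMILES: C15H12Cl2N4O4S.
DoU = (2C + 2 + N − H − X)/2 = (2·15 + 2 + 4 − 12 − 2)/2 = 22/2 = 11.
(Structurally: 1 ring(s) + 10 π bond(s) = 11.)

11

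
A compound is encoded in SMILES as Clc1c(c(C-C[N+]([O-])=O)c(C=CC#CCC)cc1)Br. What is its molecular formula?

C14H13BrClNO2

Heavy atoms from the SMILES: 1 Br, 14 C, 1 Cl, 1 N, 2 O.
Implicit hydrogens by atom environment:
  4 × C (aromatic): no H
  3 × C: 2 H each → 6
  2 × C (aromatic): 1 H each → 2
  2 × C: 1 H each → 2
  2 × C: no H
  1 × Br: no H
  1 × C: 3 H
  1 × Cl: no H
  1 × N (charge +1): no H
  1 × O: no H
  1 × O (charge -1): no H
  Total hydrogens = 13.
Molecular formula: C14H13BrClNO2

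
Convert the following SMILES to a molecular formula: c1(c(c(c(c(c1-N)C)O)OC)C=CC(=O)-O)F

Heavy atoms from the SMILES: 11 C, 1 F, 1 N, 4 O.
Implicit hydrogens by atom environment:
  6 × C (aromatic): no H
  2 × C: 3 H each → 6
  2 × C: 1 H each → 2
  2 × O: 1 H each → 2
  2 × O: no H
  1 × C: no H
  1 × F: no H
  1 × N: 2 H
  Total hydrogens = 12.
Molecular formula: C11H12FNO4

C11H12FNO4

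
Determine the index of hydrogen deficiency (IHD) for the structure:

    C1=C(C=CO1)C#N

5

Molecular formula from the SMILES: C5H3NO.
DoU = (2C + 2 + N − H − X)/2 = (2·5 + 2 + 1 − 3 − 0)/2 = 10/2 = 5.
(Structurally: 1 ring(s) + 4 π bond(s) = 5.)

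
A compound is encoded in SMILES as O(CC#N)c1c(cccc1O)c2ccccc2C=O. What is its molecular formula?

Heavy atoms from the SMILES: 15 C, 1 N, 3 O.
Implicit hydrogens by atom environment:
  7 × C (aromatic): 1 H each → 7
  5 × C (aromatic): no H
  2 × O: no H
  1 × C: 2 H
  1 × C: 1 H
  1 × C: no H
  1 × N: no H
  1 × O: 1 H
  Total hydrogens = 11.
Molecular formula: C15H11NO3

C15H11NO3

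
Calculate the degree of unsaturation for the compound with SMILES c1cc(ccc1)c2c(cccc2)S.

Molecular formula from the SMILES: C12H10S.
DoU = (2C + 2 + N − H − X)/2 = (2·12 + 2 + 0 − 10 − 0)/2 = 16/2 = 8.
(Structurally: 2 ring(s) + 6 π bond(s) = 8.)

8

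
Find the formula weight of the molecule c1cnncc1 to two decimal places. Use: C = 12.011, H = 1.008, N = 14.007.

Molecular formula: C4H4N2.
M = 4×12.011 + 4×1.008 + 2×14.007 = 80.09 g/mol.

80.09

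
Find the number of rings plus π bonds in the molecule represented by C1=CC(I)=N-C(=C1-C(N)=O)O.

Molecular formula from the SMILES: C6H5IN2O2.
DoU = (2C + 2 + N − H − X)/2 = (2·6 + 2 + 2 − 5 − 1)/2 = 10/2 = 5.
(Structurally: 1 ring(s) + 4 π bond(s) = 5.)

5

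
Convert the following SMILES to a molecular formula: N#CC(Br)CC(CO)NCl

Heavy atoms from the SMILES: 1 Br, 5 C, 1 Cl, 2 N, 1 O.
Implicit hydrogens by atom environment:
  2 × C: 2 H each → 4
  2 × C: 1 H each → 2
  1 × Br: no H
  1 × C: no H
  1 × Cl: no H
  1 × N: 1 H
  1 × N: no H
  1 × O: 1 H
  Total hydrogens = 8.
Molecular formula: C5H8BrClN2O

C5H8BrClN2O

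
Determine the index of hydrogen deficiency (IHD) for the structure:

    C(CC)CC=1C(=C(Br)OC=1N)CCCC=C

4

Molecular formula from the SMILES: C13H20BrNO.
DoU = (2C + 2 + N − H − X)/2 = (2·13 + 2 + 1 − 20 − 1)/2 = 8/2 = 4.
(Structurally: 1 ring(s) + 3 π bond(s) = 4.)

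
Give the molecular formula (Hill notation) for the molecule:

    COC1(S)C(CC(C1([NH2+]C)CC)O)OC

Heavy atoms from the SMILES: 10 C, 1 N, 3 O, 1 S.
Implicit hydrogens by atom environment:
  4 × C: 3 H each → 12
  2 × C: 2 H each → 4
  2 × C: 1 H each → 2
  2 × C: no H
  2 × O: no H
  1 × N (charge +1): 2 H
  1 × O: 1 H
  1 × S: 1 H
  Total hydrogens = 22.
Net charge +1.
Molecular formula: C10H22NO3S+

C10H22NO3S+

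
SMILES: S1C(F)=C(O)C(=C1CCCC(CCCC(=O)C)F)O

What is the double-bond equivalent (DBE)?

4

Molecular formula from the SMILES: C13H18F2O3S.
DoU = (2C + 2 + N − H − X)/2 = (2·13 + 2 + 0 − 18 − 2)/2 = 8/2 = 4.
(Structurally: 1 ring(s) + 3 π bond(s) = 4.)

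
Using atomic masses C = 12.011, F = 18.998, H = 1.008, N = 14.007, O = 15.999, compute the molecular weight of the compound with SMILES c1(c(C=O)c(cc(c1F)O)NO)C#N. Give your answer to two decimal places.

Molecular formula: C8H5FN2O3.
M = 8×12.011 + 1×18.998 + 5×1.008 + 2×14.007 + 3×15.999 = 196.14 g/mol.

196.14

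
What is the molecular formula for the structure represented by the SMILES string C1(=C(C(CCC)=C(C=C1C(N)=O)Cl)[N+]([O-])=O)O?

C10H11ClN2O4

Heavy atoms from the SMILES: 10 C, 1 Cl, 2 N, 4 O.
Implicit hydrogens by atom environment:
  5 × C (aromatic): no H
  2 × C: 2 H each → 4
  2 × O: no H
  1 × C: 3 H
  1 × C (aromatic): 1 H
  1 × C: no H
  1 × Cl: no H
  1 × N: 2 H
  1 × N (charge +1): no H
  1 × O: 1 H
  1 × O (charge -1): no H
  Total hydrogens = 11.
Molecular formula: C10H11ClN2O4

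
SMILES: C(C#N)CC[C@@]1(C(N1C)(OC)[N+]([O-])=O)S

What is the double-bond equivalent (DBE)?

Molecular formula from the SMILES: C8H13N3O3S.
DoU = (2C + 2 + N − H − X)/2 = (2·8 + 2 + 3 − 13 − 0)/2 = 8/2 = 4.
(Structurally: 1 ring(s) + 3 π bond(s) = 4.)

4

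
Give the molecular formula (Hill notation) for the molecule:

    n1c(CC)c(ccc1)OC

C8H11NO

Heavy atoms from the SMILES: 8 C, 1 N, 1 O.
Implicit hydrogens by atom environment:
  3 × C (aromatic): 1 H each → 3
  2 × C: 3 H each → 6
  2 × C (aromatic): no H
  1 × C: 2 H
  1 × N (aromatic): no H
  1 × O: no H
  Total hydrogens = 11.
Molecular formula: C8H11NO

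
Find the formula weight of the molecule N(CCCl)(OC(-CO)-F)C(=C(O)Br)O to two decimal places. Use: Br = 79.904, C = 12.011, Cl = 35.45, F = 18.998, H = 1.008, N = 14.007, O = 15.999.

294.50

Molecular formula: C6H10BrClFNO4.
M = 1×79.904 + 6×12.011 + 1×35.45 + 1×18.998 + 10×1.008 + 1×14.007 + 4×15.999 = 294.50 g/mol.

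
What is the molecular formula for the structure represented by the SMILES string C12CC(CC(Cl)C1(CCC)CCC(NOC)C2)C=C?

C16H28ClNO

Heavy atoms from the SMILES: 16 C, 1 Cl, 1 N, 1 O.
Implicit hydrogens by atom environment:
  8 × C: 2 H each → 16
  5 × C: 1 H each → 5
  2 × C: 3 H each → 6
  1 × C: no H
  1 × Cl: no H
  1 × N: 1 H
  1 × O: no H
  Total hydrogens = 28.
Molecular formula: C16H28ClNO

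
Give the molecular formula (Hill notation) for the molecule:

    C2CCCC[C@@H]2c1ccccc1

Heavy atoms from the SMILES: 12 C.
Implicit hydrogens by atom environment:
  5 × C: 2 H each → 10
  5 × C (aromatic): 1 H each → 5
  1 × C: 1 H
  1 × C (aromatic): no H
  Total hydrogens = 16.
Molecular formula: C12H16

C12H16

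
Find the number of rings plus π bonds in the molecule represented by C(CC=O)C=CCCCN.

Molecular formula from the SMILES: C8H15NO.
DoU = (2C + 2 + N − H − X)/2 = (2·8 + 2 + 1 − 15 − 0)/2 = 4/2 = 2.
(Structurally: 0 ring(s) + 2 π bond(s) = 2.)

2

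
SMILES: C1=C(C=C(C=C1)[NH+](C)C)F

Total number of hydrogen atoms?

Hydrogens are implicit in SMILES; fill each atom to its normal valence:
  4 × C (aromatic): 1 H each → 4
  2 × C: 3 H each → 6
  2 × C (aromatic): no H
  1 × F: no H
  1 × N (charge +1): 1 H
  Total hydrogens = 11.

11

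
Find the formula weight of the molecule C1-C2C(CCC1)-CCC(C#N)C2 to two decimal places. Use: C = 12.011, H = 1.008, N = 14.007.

Molecular formula: C11H17N.
M = 11×12.011 + 17×1.008 + 1×14.007 = 163.26 g/mol.

163.26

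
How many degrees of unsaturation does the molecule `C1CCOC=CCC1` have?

Molecular formula from the SMILES: C7H12O.
DoU = (2C + 2 + N − H − X)/2 = (2·7 + 2 + 0 − 12 − 0)/2 = 4/2 = 2.
(Structurally: 1 ring(s) + 1 π bond(s) = 2.)

2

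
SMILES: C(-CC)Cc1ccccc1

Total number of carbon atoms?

The symbol for carbon appears 10 times in the SMILES. Lowercase c denotes aromatic carbon and counts toward C.

10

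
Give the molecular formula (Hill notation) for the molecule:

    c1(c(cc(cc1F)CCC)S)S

C9H11FS2

Heavy atoms from the SMILES: 9 C, 1 F, 2 S.
Implicit hydrogens by atom environment:
  4 × C (aromatic): no H
  2 × C: 2 H each → 4
  2 × C (aromatic): 1 H each → 2
  2 × S: 1 H each → 2
  1 × C: 3 H
  1 × F: no H
  Total hydrogens = 11.
Molecular formula: C9H11FS2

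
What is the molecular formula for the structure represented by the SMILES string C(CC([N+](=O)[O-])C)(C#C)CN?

Heavy atoms from the SMILES: 7 C, 2 N, 2 O.
Implicit hydrogens by atom environment:
  3 × C: 1 H each → 3
  2 × C: 2 H each → 4
  1 × C: 3 H
  1 × C: no H
  1 × N: 2 H
  1 × N (charge +1): no H
  1 × O: no H
  1 × O (charge -1): no H
  Total hydrogens = 12.
Molecular formula: C7H12N2O2

C7H12N2O2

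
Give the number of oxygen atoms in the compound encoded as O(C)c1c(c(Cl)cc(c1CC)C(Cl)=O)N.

The symbol for oxygen appears 2 times in the SMILES.

2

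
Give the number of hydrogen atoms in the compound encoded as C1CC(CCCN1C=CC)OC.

19

Hydrogens are implicit in SMILES; fill each atom to its normal valence:
  5 × C: 2 H each → 10
  3 × C: 1 H each → 3
  2 × C: 3 H each → 6
  1 × N: no H
  1 × O: no H
  Total hydrogens = 19.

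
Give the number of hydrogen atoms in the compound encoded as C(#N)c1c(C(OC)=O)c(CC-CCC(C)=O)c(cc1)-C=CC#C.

Hydrogens are implicit in SMILES; fill each atom to its normal valence:
  4 × C: 2 H each → 8
  4 × C (aromatic): no H
  4 × C: no H
  3 × C: 1 H each → 3
  3 × O: no H
  2 × C: 3 H each → 6
  2 × C (aromatic): 1 H each → 2
  1 × N: no H
  Total hydrogens = 19.

19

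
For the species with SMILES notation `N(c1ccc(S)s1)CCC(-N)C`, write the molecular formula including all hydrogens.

Heavy atoms from the SMILES: 8 C, 2 N, 2 S.
Implicit hydrogens by atom environment:
  2 × C: 2 H each → 4
  2 × C (aromatic): 1 H each → 2
  2 × C (aromatic): no H
  1 × C: 3 H
  1 × C: 1 H
  1 × N: 2 H
  1 × N: 1 H
  1 × S: 1 H
  1 × S (aromatic): no H
  Total hydrogens = 14.
Molecular formula: C8H14N2S2

C8H14N2S2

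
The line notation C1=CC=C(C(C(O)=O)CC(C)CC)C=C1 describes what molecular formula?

Heavy atoms from the SMILES: 13 C, 2 O.
Implicit hydrogens by atom environment:
  5 × C (aromatic): 1 H each → 5
  2 × C: 3 H each → 6
  2 × C: 2 H each → 4
  2 × C: 1 H each → 2
  1 × C: no H
  1 × C (aromatic): no H
  1 × O: 1 H
  1 × O: no H
  Total hydrogens = 18.
Molecular formula: C13H18O2

C13H18O2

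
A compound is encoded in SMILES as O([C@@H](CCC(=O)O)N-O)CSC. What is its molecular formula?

Heavy atoms from the SMILES: 6 C, 1 N, 4 O, 1 S.
Implicit hydrogens by atom environment:
  3 × C: 2 H each → 6
  2 × O: 1 H each → 2
  2 × O: no H
  1 × C: 3 H
  1 × C: 1 H
  1 × C: no H
  1 × N: 1 H
  1 × S: no H
  Total hydrogens = 13.
Molecular formula: C6H13NO4S

C6H13NO4S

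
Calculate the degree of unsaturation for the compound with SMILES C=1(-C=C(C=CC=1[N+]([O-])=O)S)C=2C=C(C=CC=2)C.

9

Molecular formula from the SMILES: C13H11NO2S.
DoU = (2C + 2 + N − H − X)/2 = (2·13 + 2 + 1 − 11 − 0)/2 = 18/2 = 9.
(Structurally: 2 ring(s) + 7 π bond(s) = 9.)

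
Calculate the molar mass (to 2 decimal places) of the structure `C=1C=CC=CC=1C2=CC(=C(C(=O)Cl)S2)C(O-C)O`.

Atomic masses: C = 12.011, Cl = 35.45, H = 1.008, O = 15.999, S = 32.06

282.74

Molecular formula: C13H11ClO3S.
M = 13×12.011 + 1×35.45 + 11×1.008 + 3×15.999 + 1×32.06 = 282.74 g/mol.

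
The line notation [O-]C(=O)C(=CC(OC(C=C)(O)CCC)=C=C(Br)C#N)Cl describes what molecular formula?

C13H12BrClNO4-

Heavy atoms from the SMILES: 1 Br, 13 C, 1 Cl, 1 N, 4 O.
Implicit hydrogens by atom environment:
  7 × C: no H
  3 × C: 2 H each → 6
  2 × C: 1 H each → 2
  2 × O: no H
  1 × Br: no H
  1 × C: 3 H
  1 × Cl: no H
  1 × N: no H
  1 × O: 1 H
  1 × O (charge -1): no H
  Total hydrogens = 12.
Net charge -1.
Molecular formula: C13H12BrClNO4-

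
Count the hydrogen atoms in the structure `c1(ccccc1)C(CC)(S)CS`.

14

Hydrogens are implicit in SMILES; fill each atom to its normal valence:
  5 × C (aromatic): 1 H each → 5
  2 × C: 2 H each → 4
  2 × S: 1 H each → 2
  1 × C: 3 H
  1 × C: no H
  1 × C (aromatic): no H
  Total hydrogens = 14.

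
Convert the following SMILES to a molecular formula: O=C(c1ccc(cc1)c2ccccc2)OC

Heavy atoms from the SMILES: 14 C, 2 O.
Implicit hydrogens by atom environment:
  9 × C (aromatic): 1 H each → 9
  3 × C (aromatic): no H
  2 × O: no H
  1 × C: 3 H
  1 × C: no H
  Total hydrogens = 12.
Molecular formula: C14H12O2

C14H12O2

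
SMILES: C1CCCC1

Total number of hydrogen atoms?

10

Hydrogens are implicit in SMILES; fill each atom to its normal valence:
  5 × C: 2 H each → 10
  Total hydrogens = 10.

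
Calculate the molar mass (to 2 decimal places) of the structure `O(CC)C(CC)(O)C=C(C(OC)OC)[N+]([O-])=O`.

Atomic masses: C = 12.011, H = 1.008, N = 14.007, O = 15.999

249.26

Molecular formula: C10H19NO6.
M = 10×12.011 + 19×1.008 + 1×14.007 + 6×15.999 = 249.26 g/mol.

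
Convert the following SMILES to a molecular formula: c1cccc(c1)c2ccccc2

Heavy atoms from the SMILES: 12 C.
Implicit hydrogens by atom environment:
  10 × C (aromatic): 1 H each → 10
  2 × C (aromatic): no H
  Total hydrogens = 10.
Molecular formula: C12H10

C12H10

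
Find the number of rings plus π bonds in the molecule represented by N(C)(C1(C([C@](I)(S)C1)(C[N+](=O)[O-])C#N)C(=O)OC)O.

5

Molecular formula from the SMILES: C9H12IN3O5S.
DoU = (2C + 2 + N − H − X)/2 = (2·9 + 2 + 3 − 12 − 1)/2 = 10/2 = 5.
(Structurally: 1 ring(s) + 4 π bond(s) = 5.)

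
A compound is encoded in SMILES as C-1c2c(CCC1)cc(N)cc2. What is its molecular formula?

C10H13N

Heavy atoms from the SMILES: 10 C, 1 N.
Implicit hydrogens by atom environment:
  4 × C: 2 H each → 8
  3 × C (aromatic): 1 H each → 3
  3 × C (aromatic): no H
  1 × N: 2 H
  Total hydrogens = 13.
Molecular formula: C10H13N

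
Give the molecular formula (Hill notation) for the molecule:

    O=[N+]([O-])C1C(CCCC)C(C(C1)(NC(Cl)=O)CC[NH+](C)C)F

C14H26ClFN3O3+

Heavy atoms from the SMILES: 14 C, 1 Cl, 1 F, 3 N, 3 O.
Implicit hydrogens by atom environment:
  6 × C: 2 H each → 12
  3 × C: 3 H each → 9
  3 × C: 1 H each → 3
  2 × C: no H
  2 × O: no H
  1 × Cl: no H
  1 × F: no H
  1 × N: 1 H
  1 × N (charge +1): 1 H
  1 × N (charge +1): no H
  1 × O (charge -1): no H
  Total hydrogens = 26.
Net charge +1.
Molecular formula: C14H26ClFN3O3+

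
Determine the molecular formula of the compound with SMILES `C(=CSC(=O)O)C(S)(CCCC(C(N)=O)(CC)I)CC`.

C13H22INO3S2

Heavy atoms from the SMILES: 13 C, 1 I, 1 N, 3 O, 2 S.
Implicit hydrogens by atom environment:
  5 × C: 2 H each → 10
  4 × C: no H
  2 × C: 3 H each → 6
  2 × C: 1 H each → 2
  2 × O: no H
  1 × I: no H
  1 × N: 2 H
  1 × O: 1 H
  1 × S: 1 H
  1 × S: no H
  Total hydrogens = 22.
Molecular formula: C13H22INO3S2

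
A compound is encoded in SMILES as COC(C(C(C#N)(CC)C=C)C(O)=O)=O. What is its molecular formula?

Heavy atoms from the SMILES: 10 C, 1 N, 4 O.
Implicit hydrogens by atom environment:
  4 × C: no H
  3 × O: no H
  2 × C: 3 H each → 6
  2 × C: 2 H each → 4
  2 × C: 1 H each → 2
  1 × N: no H
  1 × O: 1 H
  Total hydrogens = 13.
Molecular formula: C10H13NO4

C10H13NO4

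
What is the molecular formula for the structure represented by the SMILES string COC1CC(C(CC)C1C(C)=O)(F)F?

Heavy atoms from the SMILES: 10 C, 2 F, 2 O.
Implicit hydrogens by atom environment:
  3 × C: 3 H each → 9
  3 × C: 1 H each → 3
  2 × C: 2 H each → 4
  2 × C: no H
  2 × F: no H
  2 × O: no H
  Total hydrogens = 16.
Molecular formula: C10H16F2O2

C10H16F2O2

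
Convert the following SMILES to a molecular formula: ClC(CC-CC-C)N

C6H14ClN

Heavy atoms from the SMILES: 6 C, 1 Cl, 1 N.
Implicit hydrogens by atom environment:
  4 × C: 2 H each → 8
  1 × C: 3 H
  1 × C: 1 H
  1 × Cl: no H
  1 × N: 2 H
  Total hydrogens = 14.
Molecular formula: C6H14ClN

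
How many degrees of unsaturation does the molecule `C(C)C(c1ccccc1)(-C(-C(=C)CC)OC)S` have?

5

Molecular formula from the SMILES: C15H22OS.
DoU = (2C + 2 + N − H − X)/2 = (2·15 + 2 + 0 − 22 − 0)/2 = 10/2 = 5.
(Structurally: 1 ring(s) + 4 π bond(s) = 5.)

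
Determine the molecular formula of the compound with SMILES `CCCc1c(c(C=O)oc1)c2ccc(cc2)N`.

C14H15NO2

Heavy atoms from the SMILES: 14 C, 1 N, 2 O.
Implicit hydrogens by atom environment:
  5 × C (aromatic): 1 H each → 5
  5 × C (aromatic): no H
  2 × C: 2 H each → 4
  1 × C: 3 H
  1 × C: 1 H
  1 × N: 2 H
  1 × O (aromatic): no H
  1 × O: no H
  Total hydrogens = 15.
Molecular formula: C14H15NO2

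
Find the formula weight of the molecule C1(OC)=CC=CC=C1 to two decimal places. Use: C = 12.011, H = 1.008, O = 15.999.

Molecular formula: C7H8O.
M = 7×12.011 + 8×1.008 + 1×15.999 = 108.14 g/mol.

108.14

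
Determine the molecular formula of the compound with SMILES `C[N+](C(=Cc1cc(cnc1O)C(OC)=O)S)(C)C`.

C12H17N2O3S+

Heavy atoms from the SMILES: 12 C, 2 N, 3 O, 1 S.
Implicit hydrogens by atom environment:
  4 × C: 3 H each → 12
  3 × C (aromatic): no H
  2 × C (aromatic): 1 H each → 2
  2 × C: no H
  2 × O: no H
  1 × C: 1 H
  1 × N (aromatic): no H
  1 × N (charge +1): no H
  1 × O: 1 H
  1 × S: 1 H
  Total hydrogens = 17.
Net charge +1.
Molecular formula: C12H17N2O3S+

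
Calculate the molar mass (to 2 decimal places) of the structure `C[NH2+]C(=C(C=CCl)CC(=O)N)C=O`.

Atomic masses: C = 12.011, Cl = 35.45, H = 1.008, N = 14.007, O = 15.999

203.65

Molecular formula: C8H12ClN2O2+.
M = 8×12.011 + 1×35.45 + 12×1.008 + 2×14.007 + 2×15.999 = 203.65 g/mol.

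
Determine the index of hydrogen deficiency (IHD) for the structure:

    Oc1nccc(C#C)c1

6

Molecular formula from the SMILES: C7H5NO.
DoU = (2C + 2 + N − H − X)/2 = (2·7 + 2 + 1 − 5 − 0)/2 = 12/2 = 6.
(Structurally: 1 ring(s) + 5 π bond(s) = 6.)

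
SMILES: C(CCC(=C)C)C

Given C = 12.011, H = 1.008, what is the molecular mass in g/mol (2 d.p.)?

Molecular formula: C7H14.
M = 7×12.011 + 14×1.008 = 98.19 g/mol.

98.19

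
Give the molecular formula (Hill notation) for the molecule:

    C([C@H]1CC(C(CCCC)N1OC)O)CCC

Heavy atoms from the SMILES: 13 C, 1 N, 2 O.
Implicit hydrogens by atom environment:
  7 × C: 2 H each → 14
  3 × C: 3 H each → 9
  3 × C: 1 H each → 3
  1 × N: no H
  1 × O: 1 H
  1 × O: no H
  Total hydrogens = 27.
Molecular formula: C13H27NO2

C13H27NO2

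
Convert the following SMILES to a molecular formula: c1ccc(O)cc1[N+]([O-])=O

Heavy atoms from the SMILES: 6 C, 1 N, 3 O.
Implicit hydrogens by atom environment:
  4 × C (aromatic): 1 H each → 4
  2 × C (aromatic): no H
  1 × N (charge +1): no H
  1 × O: 1 H
  1 × O: no H
  1 × O (charge -1): no H
  Total hydrogens = 5.
Molecular formula: C6H5NO3

C6H5NO3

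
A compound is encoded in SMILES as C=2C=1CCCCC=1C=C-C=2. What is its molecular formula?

C10H12

Heavy atoms from the SMILES: 10 C.
Implicit hydrogens by atom environment:
  4 × C: 2 H each → 8
  4 × C (aromatic): 1 H each → 4
  2 × C (aromatic): no H
  Total hydrogens = 12.
Molecular formula: C10H12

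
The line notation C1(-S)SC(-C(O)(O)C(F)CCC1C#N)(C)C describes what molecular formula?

Heavy atoms from the SMILES: 10 C, 1 F, 1 N, 2 O, 2 S.
Implicit hydrogens by atom environment:
  3 × C: 1 H each → 3
  3 × C: no H
  2 × C: 3 H each → 6
  2 × C: 2 H each → 4
  2 × O: 1 H each → 2
  1 × F: no H
  1 × N: no H
  1 × S: 1 H
  1 × S: no H
  Total hydrogens = 16.
Molecular formula: C10H16FNO2S2

C10H16FNO2S2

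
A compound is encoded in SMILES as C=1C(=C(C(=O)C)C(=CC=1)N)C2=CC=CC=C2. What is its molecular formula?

C14H13NO

Heavy atoms from the SMILES: 14 C, 1 N, 1 O.
Implicit hydrogens by atom environment:
  8 × C (aromatic): 1 H each → 8
  4 × C (aromatic): no H
  1 × C: 3 H
  1 × C: no H
  1 × N: 2 H
  1 × O: no H
  Total hydrogens = 13.
Molecular formula: C14H13NO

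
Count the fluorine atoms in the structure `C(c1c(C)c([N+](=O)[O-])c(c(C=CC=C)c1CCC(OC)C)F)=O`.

The symbol for fluorine appears 1 time in the SMILES.

1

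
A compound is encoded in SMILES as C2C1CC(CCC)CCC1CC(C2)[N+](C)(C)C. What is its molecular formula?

Heavy atoms from the SMILES: 16 C, 1 N.
Implicit hydrogens by atom environment:
  8 × C: 2 H each → 16
  4 × C: 3 H each → 12
  4 × C: 1 H each → 4
  1 × N (charge +1): no H
  Total hydrogens = 32.
Net charge +1.
Molecular formula: C16H32N+

C16H32N+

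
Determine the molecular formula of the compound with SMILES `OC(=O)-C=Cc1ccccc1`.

C9H8O2

Heavy atoms from the SMILES: 9 C, 2 O.
Implicit hydrogens by atom environment:
  5 × C (aromatic): 1 H each → 5
  2 × C: 1 H each → 2
  1 × C (aromatic): no H
  1 × C: no H
  1 × O: 1 H
  1 × O: no H
  Total hydrogens = 8.
Molecular formula: C9H8O2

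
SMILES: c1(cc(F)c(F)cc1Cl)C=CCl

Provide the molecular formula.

C8H4Cl2F2

Heavy atoms from the SMILES: 8 C, 2 Cl, 2 F.
Implicit hydrogens by atom environment:
  4 × C (aromatic): no H
  2 × C (aromatic): 1 H each → 2
  2 × C: 1 H each → 2
  2 × Cl: no H
  2 × F: no H
  Total hydrogens = 4.
Molecular formula: C8H4Cl2F2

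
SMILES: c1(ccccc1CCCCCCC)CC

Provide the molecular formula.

C15H24

Heavy atoms from the SMILES: 15 C.
Implicit hydrogens by atom environment:
  7 × C: 2 H each → 14
  4 × C (aromatic): 1 H each → 4
  2 × C: 3 H each → 6
  2 × C (aromatic): no H
  Total hydrogens = 24.
Molecular formula: C15H24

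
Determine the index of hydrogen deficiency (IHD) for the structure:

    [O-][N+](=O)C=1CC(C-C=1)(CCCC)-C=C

4

Molecular formula from the SMILES: C11H17NO2.
DoU = (2C + 2 + N − H − X)/2 = (2·11 + 2 + 1 − 17 − 0)/2 = 8/2 = 4.
(Structurally: 1 ring(s) + 3 π bond(s) = 4.)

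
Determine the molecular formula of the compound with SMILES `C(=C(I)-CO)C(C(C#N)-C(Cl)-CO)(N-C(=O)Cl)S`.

Heavy atoms from the SMILES: 9 C, 2 Cl, 1 I, 2 N, 3 O, 1 S.
Implicit hydrogens by atom environment:
  4 × C: no H
  3 × C: 1 H each → 3
  2 × C: 2 H each → 4
  2 × Cl: no H
  2 × O: 1 H each → 2
  1 × I: no H
  1 × N: 1 H
  1 × N: no H
  1 × O: no H
  1 × S: 1 H
  Total hydrogens = 11.
Molecular formula: C9H11Cl2IN2O3S

C9H11Cl2IN2O3S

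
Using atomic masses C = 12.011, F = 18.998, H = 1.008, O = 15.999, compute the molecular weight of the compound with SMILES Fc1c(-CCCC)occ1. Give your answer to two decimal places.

Molecular formula: C8H11FO.
M = 8×12.011 + 1×18.998 + 11×1.008 + 1×15.999 = 142.17 g/mol.

142.17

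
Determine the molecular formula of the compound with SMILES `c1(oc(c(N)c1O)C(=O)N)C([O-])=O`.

Heavy atoms from the SMILES: 6 C, 2 N, 5 O.
Implicit hydrogens by atom environment:
  4 × C (aromatic): no H
  2 × C: no H
  2 × N: 2 H each → 4
  2 × O: no H
  1 × O: 1 H
  1 × O (aromatic): no H
  1 × O (charge -1): no H
  Total hydrogens = 5.
Net charge -1.
Molecular formula: C6H5N2O5-

C6H5N2O5-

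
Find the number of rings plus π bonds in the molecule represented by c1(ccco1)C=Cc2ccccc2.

Molecular formula from the SMILES: C12H10O.
DoU = (2C + 2 + N − H − X)/2 = (2·12 + 2 + 0 − 10 − 0)/2 = 16/2 = 8.
(Structurally: 2 ring(s) + 6 π bond(s) = 8.)

8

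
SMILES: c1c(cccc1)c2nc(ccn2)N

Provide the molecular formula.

Heavy atoms from the SMILES: 10 C, 3 N.
Implicit hydrogens by atom environment:
  7 × C (aromatic): 1 H each → 7
  3 × C (aromatic): no H
  2 × N (aromatic): no H
  1 × N: 2 H
  Total hydrogens = 9.
Molecular formula: C10H9N3

C10H9N3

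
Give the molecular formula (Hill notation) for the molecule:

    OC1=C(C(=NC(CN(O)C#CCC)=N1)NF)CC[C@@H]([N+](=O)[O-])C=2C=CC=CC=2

C18H20FN5O4

Heavy atoms from the SMILES: 18 C, 1 F, 5 N, 4 O.
Implicit hydrogens by atom environment:
  5 × C (aromatic): 1 H each → 5
  5 × C (aromatic): no H
  4 × C: 2 H each → 8
  2 × C: no H
  2 × N (aromatic): no H
  2 × O: 1 H each → 2
  1 × C: 3 H
  1 × C: 1 H
  1 × F: no H
  1 × N: 1 H
  1 × N: no H
  1 × N (charge +1): no H
  1 × O: no H
  1 × O (charge -1): no H
  Total hydrogens = 20.
Molecular formula: C18H20FN5O4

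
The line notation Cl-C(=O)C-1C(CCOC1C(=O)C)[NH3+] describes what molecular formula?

Heavy atoms from the SMILES: 8 C, 1 Cl, 1 N, 3 O.
Implicit hydrogens by atom environment:
  3 × C: 1 H each → 3
  3 × O: no H
  2 × C: 2 H each → 4
  2 × C: no H
  1 × C: 3 H
  1 × Cl: no H
  1 × N (charge +1): 3 H
  Total hydrogens = 13.
Net charge +1.
Molecular formula: C8H13ClNO3+

C8H13ClNO3+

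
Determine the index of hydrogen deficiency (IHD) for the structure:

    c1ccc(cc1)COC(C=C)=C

Molecular formula from the SMILES: C11H12O.
DoU = (2C + 2 + N − H − X)/2 = (2·11 + 2 + 0 − 12 − 0)/2 = 12/2 = 6.
(Structurally: 1 ring(s) + 5 π bond(s) = 6.)

6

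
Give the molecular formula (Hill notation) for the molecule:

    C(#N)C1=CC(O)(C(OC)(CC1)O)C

Heavy atoms from the SMILES: 9 C, 1 N, 3 O.
Implicit hydrogens by atom environment:
  4 × C: no H
  2 × C: 3 H each → 6
  2 × C: 2 H each → 4
  2 × O: 1 H each → 2
  1 × C: 1 H
  1 × N: no H
  1 × O: no H
  Total hydrogens = 13.
Molecular formula: C9H13NO3

C9H13NO3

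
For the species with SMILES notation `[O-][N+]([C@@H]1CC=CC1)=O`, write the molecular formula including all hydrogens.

Heavy atoms from the SMILES: 5 C, 1 N, 2 O.
Implicit hydrogens by atom environment:
  3 × C: 1 H each → 3
  2 × C: 2 H each → 4
  1 × N (charge +1): no H
  1 × O: no H
  1 × O (charge -1): no H
  Total hydrogens = 7.
Molecular formula: C5H7NO2

C5H7NO2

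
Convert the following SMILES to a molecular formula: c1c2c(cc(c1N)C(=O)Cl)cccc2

C11H8ClNO

Heavy atoms from the SMILES: 11 C, 1 Cl, 1 N, 1 O.
Implicit hydrogens by atom environment:
  6 × C (aromatic): 1 H each → 6
  4 × C (aromatic): no H
  1 × C: no H
  1 × Cl: no H
  1 × N: 2 H
  1 × O: no H
  Total hydrogens = 8.
Molecular formula: C11H8ClNO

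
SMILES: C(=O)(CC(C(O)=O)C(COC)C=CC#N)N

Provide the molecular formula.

C10H14N2O4

Heavy atoms from the SMILES: 10 C, 2 N, 4 O.
Implicit hydrogens by atom environment:
  4 × C: 1 H each → 4
  3 × C: no H
  3 × O: no H
  2 × C: 2 H each → 4
  1 × C: 3 H
  1 × N: 2 H
  1 × N: no H
  1 × O: 1 H
  Total hydrogens = 14.
Molecular formula: C10H14N2O4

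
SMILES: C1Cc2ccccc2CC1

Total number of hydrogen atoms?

12

Hydrogens are implicit in SMILES; fill each atom to its normal valence:
  4 × C: 2 H each → 8
  4 × C (aromatic): 1 H each → 4
  2 × C (aromatic): no H
  Total hydrogens = 12.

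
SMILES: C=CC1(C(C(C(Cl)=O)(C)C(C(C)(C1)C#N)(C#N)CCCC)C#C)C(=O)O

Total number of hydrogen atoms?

23

Hydrogens are implicit in SMILES; fill each atom to its normal valence:
  9 × C: no H
  5 × C: 2 H each → 10
  3 × C: 3 H each → 9
  3 × C: 1 H each → 3
  2 × N: no H
  2 × O: no H
  1 × Cl: no H
  1 × O: 1 H
  Total hydrogens = 23.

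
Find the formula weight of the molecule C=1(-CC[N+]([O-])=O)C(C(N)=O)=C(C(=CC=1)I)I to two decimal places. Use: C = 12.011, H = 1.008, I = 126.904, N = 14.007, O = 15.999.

445.98

Molecular formula: C9H8I2N2O3.
M = 9×12.011 + 8×1.008 + 2×126.904 + 2×14.007 + 3×15.999 = 445.98 g/mol.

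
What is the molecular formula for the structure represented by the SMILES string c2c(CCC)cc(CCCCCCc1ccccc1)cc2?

Heavy atoms from the SMILES: 21 C.
Implicit hydrogens by atom environment:
  9 × C (aromatic): 1 H each → 9
  8 × C: 2 H each → 16
  3 × C (aromatic): no H
  1 × C: 3 H
  Total hydrogens = 28.
Molecular formula: C21H28

C21H28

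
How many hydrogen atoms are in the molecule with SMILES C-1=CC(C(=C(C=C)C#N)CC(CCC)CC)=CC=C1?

Hydrogens are implicit in SMILES; fill each atom to its normal valence:
  5 × C: 2 H each → 10
  5 × C (aromatic): 1 H each → 5
  3 × C: no H
  2 × C: 3 H each → 6
  2 × C: 1 H each → 2
  1 × C (aromatic): no H
  1 × N: no H
  Total hydrogens = 23.

23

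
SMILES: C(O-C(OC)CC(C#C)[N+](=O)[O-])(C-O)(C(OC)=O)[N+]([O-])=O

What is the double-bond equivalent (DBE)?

Molecular formula from the SMILES: C10H14N2O9.
DoU = (2C + 2 + N − H − X)/2 = (2·10 + 2 + 2 − 14 − 0)/2 = 10/2 = 5.
(Structurally: 0 ring(s) + 5 π bond(s) = 5.)

5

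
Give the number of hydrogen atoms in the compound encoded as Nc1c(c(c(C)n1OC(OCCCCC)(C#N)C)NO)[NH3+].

24

Hydrogens are implicit in SMILES; fill each atom to its normal valence:
  4 × C: 2 H each → 8
  4 × C (aromatic): no H
  3 × C: 3 H each → 9
  2 × C: no H
  2 × O: no H
  1 × N (charge +1): 3 H
  1 × N: 2 H
  1 × N: 1 H
  1 × N (aromatic): no H
  1 × N: no H
  1 × O: 1 H
  Total hydrogens = 24.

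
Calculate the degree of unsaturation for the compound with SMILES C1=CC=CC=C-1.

Molecular formula from the SMILES: C6H6.
DoU = (2C + 2 + N − H − X)/2 = (2·6 + 2 + 0 − 6 − 0)/2 = 8/2 = 4.
(Structurally: 1 ring(s) + 3 π bond(s) = 4.)

4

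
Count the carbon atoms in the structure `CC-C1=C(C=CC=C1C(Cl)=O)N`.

9

The symbol for carbon appears 9 times in the SMILES. (Cl is a single chlorine, not C + l.)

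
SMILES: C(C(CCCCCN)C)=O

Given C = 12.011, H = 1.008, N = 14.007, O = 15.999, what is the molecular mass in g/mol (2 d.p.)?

143.23

Molecular formula: C8H17NO.
M = 8×12.011 + 17×1.008 + 1×14.007 + 1×15.999 = 143.23 g/mol.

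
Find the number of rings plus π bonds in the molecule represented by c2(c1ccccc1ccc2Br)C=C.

Molecular formula from the SMILES: C12H9Br.
DoU = (2C + 2 + N − H − X)/2 = (2·12 + 2 + 0 − 9 − 1)/2 = 16/2 = 8.
(Structurally: 2 ring(s) + 6 π bond(s) = 8.)

8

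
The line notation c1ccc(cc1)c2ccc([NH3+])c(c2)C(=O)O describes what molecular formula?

Heavy atoms from the SMILES: 13 C, 1 N, 2 O.
Implicit hydrogens by atom environment:
  8 × C (aromatic): 1 H each → 8
  4 × C (aromatic): no H
  1 × C: no H
  1 × N (charge +1): 3 H
  1 × O: 1 H
  1 × O: no H
  Total hydrogens = 12.
Net charge +1.
Molecular formula: C13H12NO2+

C13H12NO2+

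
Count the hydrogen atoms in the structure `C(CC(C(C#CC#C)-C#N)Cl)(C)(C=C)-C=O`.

12

Hydrogens are implicit in SMILES; fill each atom to its normal valence:
  5 × C: 1 H each → 5
  5 × C: no H
  2 × C: 2 H each → 4
  1 × C: 3 H
  1 × Cl: no H
  1 × N: no H
  1 × O: no H
  Total hydrogens = 12.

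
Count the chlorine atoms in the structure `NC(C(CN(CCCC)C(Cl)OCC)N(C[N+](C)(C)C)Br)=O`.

1

The symbol for chlorine appears 1 time in the SMILES.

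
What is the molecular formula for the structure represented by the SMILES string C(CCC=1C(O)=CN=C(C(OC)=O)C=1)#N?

C10H10N2O3

Heavy atoms from the SMILES: 10 C, 2 N, 3 O.
Implicit hydrogens by atom environment:
  3 × C (aromatic): no H
  2 × C: 2 H each → 4
  2 × C (aromatic): 1 H each → 2
  2 × C: no H
  2 × O: no H
  1 × C: 3 H
  1 × N (aromatic): no H
  1 × N: no H
  1 × O: 1 H
  Total hydrogens = 10.
Molecular formula: C10H10N2O3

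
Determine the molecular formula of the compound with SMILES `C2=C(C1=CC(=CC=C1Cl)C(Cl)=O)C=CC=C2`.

Heavy atoms from the SMILES: 13 C, 2 Cl, 1 O.
Implicit hydrogens by atom environment:
  8 × C (aromatic): 1 H each → 8
  4 × C (aromatic): no H
  2 × Cl: no H
  1 × C: no H
  1 × O: no H
  Total hydrogens = 8.
Molecular formula: C13H8Cl2O

C13H8Cl2O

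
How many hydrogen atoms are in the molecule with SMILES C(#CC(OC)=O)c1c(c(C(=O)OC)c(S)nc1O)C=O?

Hydrogens are implicit in SMILES; fill each atom to its normal valence:
  5 × C (aromatic): no H
  5 × O: no H
  4 × C: no H
  2 × C: 3 H each → 6
  1 × C: 1 H
  1 × N (aromatic): no H
  1 × O: 1 H
  1 × S: 1 H
  Total hydrogens = 9.

9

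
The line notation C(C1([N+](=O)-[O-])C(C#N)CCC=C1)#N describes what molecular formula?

C8H7N3O2

Heavy atoms from the SMILES: 8 C, 3 N, 2 O.
Implicit hydrogens by atom environment:
  3 × C: 1 H each → 3
  3 × C: no H
  2 × C: 2 H each → 4
  2 × N: no H
  1 × N (charge +1): no H
  1 × O: no H
  1 × O (charge -1): no H
  Total hydrogens = 7.
Molecular formula: C8H7N3O2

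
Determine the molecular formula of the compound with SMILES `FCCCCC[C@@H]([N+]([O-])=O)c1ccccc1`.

C12H16FNO2

Heavy atoms from the SMILES: 12 C, 1 F, 1 N, 2 O.
Implicit hydrogens by atom environment:
  5 × C: 2 H each → 10
  5 × C (aromatic): 1 H each → 5
  1 × C: 1 H
  1 × C (aromatic): no H
  1 × F: no H
  1 × N (charge +1): no H
  1 × O: no H
  1 × O (charge -1): no H
  Total hydrogens = 16.
Molecular formula: C12H16FNO2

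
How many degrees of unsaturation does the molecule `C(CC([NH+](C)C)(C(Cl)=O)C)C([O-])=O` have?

Molecular formula from the SMILES: C8H14ClNO3.
DoU = (2C + 2 + N − H − X)/2 = (2·8 + 2 + 1 − 14 − 1)/2 = 4/2 = 2.
(Structurally: 0 ring(s) + 2 π bond(s) = 2.)

2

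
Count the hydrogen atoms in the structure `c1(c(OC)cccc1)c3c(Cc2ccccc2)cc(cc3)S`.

18

Hydrogens are implicit in SMILES; fill each atom to its normal valence:
  12 × C (aromatic): 1 H each → 12
  6 × C (aromatic): no H
  1 × C: 3 H
  1 × C: 2 H
  1 × O: no H
  1 × S: 1 H
  Total hydrogens = 18.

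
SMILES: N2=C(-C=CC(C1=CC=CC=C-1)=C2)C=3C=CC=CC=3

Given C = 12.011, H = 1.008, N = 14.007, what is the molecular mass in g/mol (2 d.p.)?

Molecular formula: C17H13N.
M = 17×12.011 + 13×1.008 + 1×14.007 = 231.30 g/mol.

231.30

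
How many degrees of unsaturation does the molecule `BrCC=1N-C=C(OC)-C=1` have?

3

Molecular formula from the SMILES: C6H8BrNO.
DoU = (2C + 2 + N − H − X)/2 = (2·6 + 2 + 1 − 8 − 1)/2 = 6/2 = 3.
(Structurally: 1 ring(s) + 2 π bond(s) = 3.)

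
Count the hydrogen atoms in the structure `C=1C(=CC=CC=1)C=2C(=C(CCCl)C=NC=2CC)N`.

Hydrogens are implicit in SMILES; fill each atom to its normal valence:
  6 × C (aromatic): 1 H each → 6
  5 × C (aromatic): no H
  3 × C: 2 H each → 6
  1 × C: 3 H
  1 × Cl: no H
  1 × N: 2 H
  1 × N (aromatic): no H
  Total hydrogens = 17.

17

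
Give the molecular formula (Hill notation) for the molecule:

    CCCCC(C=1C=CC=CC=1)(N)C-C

C13H21N

Heavy atoms from the SMILES: 13 C, 1 N.
Implicit hydrogens by atom environment:
  5 × C (aromatic): 1 H each → 5
  4 × C: 2 H each → 8
  2 × C: 3 H each → 6
  1 × C: no H
  1 × C (aromatic): no H
  1 × N: 2 H
  Total hydrogens = 21.
Molecular formula: C13H21N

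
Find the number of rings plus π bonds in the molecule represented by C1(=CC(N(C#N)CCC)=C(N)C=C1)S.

Molecular formula from the SMILES: C10H13N3S.
DoU = (2C + 2 + N − H − X)/2 = (2·10 + 2 + 3 − 13 − 0)/2 = 12/2 = 6.
(Structurally: 1 ring(s) + 5 π bond(s) = 6.)

6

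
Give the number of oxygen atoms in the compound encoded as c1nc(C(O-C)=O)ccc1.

The symbol for oxygen appears 2 times in the SMILES.

2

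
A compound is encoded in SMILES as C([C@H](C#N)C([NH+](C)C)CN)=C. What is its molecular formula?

Heavy atoms from the SMILES: 8 C, 3 N.
Implicit hydrogens by atom environment:
  3 × C: 1 H each → 3
  2 × C: 3 H each → 6
  2 × C: 2 H each → 4
  1 × C: no H
  1 × N: 2 H
  1 × N (charge +1): 1 H
  1 × N: no H
  Total hydrogens = 16.
Net charge +1.
Molecular formula: C8H16N3+

C8H16N3+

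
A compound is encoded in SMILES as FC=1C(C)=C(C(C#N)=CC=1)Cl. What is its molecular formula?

C8H5ClFN

Heavy atoms from the SMILES: 8 C, 1 Cl, 1 F, 1 N.
Implicit hydrogens by atom environment:
  4 × C (aromatic): no H
  2 × C (aromatic): 1 H each → 2
  1 × C: 3 H
  1 × C: no H
  1 × Cl: no H
  1 × F: no H
  1 × N: no H
  Total hydrogens = 5.
Molecular formula: C8H5ClFN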